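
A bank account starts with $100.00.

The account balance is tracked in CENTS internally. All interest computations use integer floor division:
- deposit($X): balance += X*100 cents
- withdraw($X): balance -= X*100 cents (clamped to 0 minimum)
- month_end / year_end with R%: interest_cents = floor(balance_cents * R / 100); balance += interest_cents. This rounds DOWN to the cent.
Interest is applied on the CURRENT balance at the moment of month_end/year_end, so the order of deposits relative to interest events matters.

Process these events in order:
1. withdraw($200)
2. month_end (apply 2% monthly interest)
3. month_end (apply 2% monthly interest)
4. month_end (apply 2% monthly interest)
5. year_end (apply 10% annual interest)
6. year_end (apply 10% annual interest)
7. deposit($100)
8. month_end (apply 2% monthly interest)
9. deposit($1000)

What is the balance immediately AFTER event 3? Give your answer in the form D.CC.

After 1 (withdraw($200)): balance=$0.00 total_interest=$0.00
After 2 (month_end (apply 2% monthly interest)): balance=$0.00 total_interest=$0.00
After 3 (month_end (apply 2% monthly interest)): balance=$0.00 total_interest=$0.00

Answer: 0.00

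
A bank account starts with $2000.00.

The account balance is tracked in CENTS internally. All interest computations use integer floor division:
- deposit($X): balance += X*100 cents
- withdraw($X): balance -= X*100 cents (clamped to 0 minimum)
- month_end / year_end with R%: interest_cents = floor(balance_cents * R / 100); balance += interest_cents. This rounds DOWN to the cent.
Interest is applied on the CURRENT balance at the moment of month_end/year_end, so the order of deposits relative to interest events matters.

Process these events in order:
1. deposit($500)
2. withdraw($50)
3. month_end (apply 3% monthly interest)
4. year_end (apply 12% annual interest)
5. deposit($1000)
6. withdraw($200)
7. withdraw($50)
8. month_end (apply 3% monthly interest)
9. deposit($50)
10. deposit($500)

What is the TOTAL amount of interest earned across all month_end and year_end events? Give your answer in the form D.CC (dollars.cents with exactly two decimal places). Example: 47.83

After 1 (deposit($500)): balance=$2500.00 total_interest=$0.00
After 2 (withdraw($50)): balance=$2450.00 total_interest=$0.00
After 3 (month_end (apply 3% monthly interest)): balance=$2523.50 total_interest=$73.50
After 4 (year_end (apply 12% annual interest)): balance=$2826.32 total_interest=$376.32
After 5 (deposit($1000)): balance=$3826.32 total_interest=$376.32
After 6 (withdraw($200)): balance=$3626.32 total_interest=$376.32
After 7 (withdraw($50)): balance=$3576.32 total_interest=$376.32
After 8 (month_end (apply 3% monthly interest)): balance=$3683.60 total_interest=$483.60
After 9 (deposit($50)): balance=$3733.60 total_interest=$483.60
After 10 (deposit($500)): balance=$4233.60 total_interest=$483.60

Answer: 483.60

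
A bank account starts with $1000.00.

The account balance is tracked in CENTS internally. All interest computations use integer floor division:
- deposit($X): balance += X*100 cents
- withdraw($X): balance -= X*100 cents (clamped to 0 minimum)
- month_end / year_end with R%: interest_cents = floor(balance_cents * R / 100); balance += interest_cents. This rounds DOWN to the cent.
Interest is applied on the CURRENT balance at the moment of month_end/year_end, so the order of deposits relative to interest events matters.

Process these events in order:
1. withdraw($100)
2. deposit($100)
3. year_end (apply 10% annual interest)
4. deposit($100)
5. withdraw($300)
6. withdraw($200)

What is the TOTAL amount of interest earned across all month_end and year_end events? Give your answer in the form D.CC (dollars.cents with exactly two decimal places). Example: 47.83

After 1 (withdraw($100)): balance=$900.00 total_interest=$0.00
After 2 (deposit($100)): balance=$1000.00 total_interest=$0.00
After 3 (year_end (apply 10% annual interest)): balance=$1100.00 total_interest=$100.00
After 4 (deposit($100)): balance=$1200.00 total_interest=$100.00
After 5 (withdraw($300)): balance=$900.00 total_interest=$100.00
After 6 (withdraw($200)): balance=$700.00 total_interest=$100.00

Answer: 100.00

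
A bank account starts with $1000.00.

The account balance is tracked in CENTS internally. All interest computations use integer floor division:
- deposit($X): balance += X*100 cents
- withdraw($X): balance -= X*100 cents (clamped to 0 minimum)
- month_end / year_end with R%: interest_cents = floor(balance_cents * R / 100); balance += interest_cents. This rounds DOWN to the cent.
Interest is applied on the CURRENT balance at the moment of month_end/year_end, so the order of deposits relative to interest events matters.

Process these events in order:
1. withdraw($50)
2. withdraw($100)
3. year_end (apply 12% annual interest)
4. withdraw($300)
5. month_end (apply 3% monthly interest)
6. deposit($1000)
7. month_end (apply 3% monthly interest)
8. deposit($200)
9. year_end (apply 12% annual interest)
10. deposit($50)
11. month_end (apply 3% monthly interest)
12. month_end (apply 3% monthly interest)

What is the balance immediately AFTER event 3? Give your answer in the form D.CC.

After 1 (withdraw($50)): balance=$950.00 total_interest=$0.00
After 2 (withdraw($100)): balance=$850.00 total_interest=$0.00
After 3 (year_end (apply 12% annual interest)): balance=$952.00 total_interest=$102.00

Answer: 952.00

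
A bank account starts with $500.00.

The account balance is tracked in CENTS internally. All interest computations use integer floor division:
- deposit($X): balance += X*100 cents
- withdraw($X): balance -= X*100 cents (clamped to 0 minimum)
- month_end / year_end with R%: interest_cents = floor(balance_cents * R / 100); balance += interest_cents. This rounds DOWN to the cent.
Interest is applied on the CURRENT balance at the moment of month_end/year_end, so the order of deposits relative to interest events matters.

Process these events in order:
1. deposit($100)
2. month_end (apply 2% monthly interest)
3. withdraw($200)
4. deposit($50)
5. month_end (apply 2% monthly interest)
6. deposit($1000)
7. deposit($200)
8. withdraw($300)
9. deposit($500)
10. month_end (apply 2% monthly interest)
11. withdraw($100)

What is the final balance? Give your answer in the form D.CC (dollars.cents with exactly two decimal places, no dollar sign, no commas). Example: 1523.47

After 1 (deposit($100)): balance=$600.00 total_interest=$0.00
After 2 (month_end (apply 2% monthly interest)): balance=$612.00 total_interest=$12.00
After 3 (withdraw($200)): balance=$412.00 total_interest=$12.00
After 4 (deposit($50)): balance=$462.00 total_interest=$12.00
After 5 (month_end (apply 2% monthly interest)): balance=$471.24 total_interest=$21.24
After 6 (deposit($1000)): balance=$1471.24 total_interest=$21.24
After 7 (deposit($200)): balance=$1671.24 total_interest=$21.24
After 8 (withdraw($300)): balance=$1371.24 total_interest=$21.24
After 9 (deposit($500)): balance=$1871.24 total_interest=$21.24
After 10 (month_end (apply 2% monthly interest)): balance=$1908.66 total_interest=$58.66
After 11 (withdraw($100)): balance=$1808.66 total_interest=$58.66

Answer: 1808.66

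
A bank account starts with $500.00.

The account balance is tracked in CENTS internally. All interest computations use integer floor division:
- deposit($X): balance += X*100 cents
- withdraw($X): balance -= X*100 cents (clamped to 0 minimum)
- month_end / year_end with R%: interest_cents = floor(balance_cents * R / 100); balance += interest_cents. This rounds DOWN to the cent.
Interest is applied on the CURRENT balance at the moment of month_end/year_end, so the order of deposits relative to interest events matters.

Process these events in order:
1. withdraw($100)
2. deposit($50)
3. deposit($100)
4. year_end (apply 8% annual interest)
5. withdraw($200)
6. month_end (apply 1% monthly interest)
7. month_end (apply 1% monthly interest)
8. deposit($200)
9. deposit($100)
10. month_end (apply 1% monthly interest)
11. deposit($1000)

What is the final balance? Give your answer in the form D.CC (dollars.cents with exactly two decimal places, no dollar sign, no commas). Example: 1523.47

After 1 (withdraw($100)): balance=$400.00 total_interest=$0.00
After 2 (deposit($50)): balance=$450.00 total_interest=$0.00
After 3 (deposit($100)): balance=$550.00 total_interest=$0.00
After 4 (year_end (apply 8% annual interest)): balance=$594.00 total_interest=$44.00
After 5 (withdraw($200)): balance=$394.00 total_interest=$44.00
After 6 (month_end (apply 1% monthly interest)): balance=$397.94 total_interest=$47.94
After 7 (month_end (apply 1% monthly interest)): balance=$401.91 total_interest=$51.91
After 8 (deposit($200)): balance=$601.91 total_interest=$51.91
After 9 (deposit($100)): balance=$701.91 total_interest=$51.91
After 10 (month_end (apply 1% monthly interest)): balance=$708.92 total_interest=$58.92
After 11 (deposit($1000)): balance=$1708.92 total_interest=$58.92

Answer: 1708.92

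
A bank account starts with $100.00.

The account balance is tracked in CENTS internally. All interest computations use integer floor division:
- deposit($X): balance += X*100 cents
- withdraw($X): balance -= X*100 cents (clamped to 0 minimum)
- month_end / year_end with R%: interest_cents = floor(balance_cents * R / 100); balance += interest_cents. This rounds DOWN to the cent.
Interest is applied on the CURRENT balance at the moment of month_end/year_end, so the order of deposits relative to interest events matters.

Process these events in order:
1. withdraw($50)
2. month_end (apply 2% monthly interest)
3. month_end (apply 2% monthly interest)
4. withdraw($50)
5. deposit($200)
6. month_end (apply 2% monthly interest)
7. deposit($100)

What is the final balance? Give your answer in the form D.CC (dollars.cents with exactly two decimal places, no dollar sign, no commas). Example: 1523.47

Answer: 306.06

Derivation:
After 1 (withdraw($50)): balance=$50.00 total_interest=$0.00
After 2 (month_end (apply 2% monthly interest)): balance=$51.00 total_interest=$1.00
After 3 (month_end (apply 2% monthly interest)): balance=$52.02 total_interest=$2.02
After 4 (withdraw($50)): balance=$2.02 total_interest=$2.02
After 5 (deposit($200)): balance=$202.02 total_interest=$2.02
After 6 (month_end (apply 2% monthly interest)): balance=$206.06 total_interest=$6.06
After 7 (deposit($100)): balance=$306.06 total_interest=$6.06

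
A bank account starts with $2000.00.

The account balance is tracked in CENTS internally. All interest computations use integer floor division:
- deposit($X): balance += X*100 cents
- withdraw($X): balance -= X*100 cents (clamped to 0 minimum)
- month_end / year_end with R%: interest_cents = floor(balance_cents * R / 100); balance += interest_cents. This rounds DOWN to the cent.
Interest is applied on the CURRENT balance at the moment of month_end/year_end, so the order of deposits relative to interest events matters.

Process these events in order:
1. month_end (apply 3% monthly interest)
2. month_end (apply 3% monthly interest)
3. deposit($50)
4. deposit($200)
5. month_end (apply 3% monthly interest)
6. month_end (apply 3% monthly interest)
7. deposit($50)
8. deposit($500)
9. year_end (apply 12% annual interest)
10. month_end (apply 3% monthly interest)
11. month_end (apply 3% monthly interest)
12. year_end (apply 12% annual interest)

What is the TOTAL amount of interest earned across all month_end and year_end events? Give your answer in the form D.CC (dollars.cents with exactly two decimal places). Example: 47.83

Answer: 1280.49

Derivation:
After 1 (month_end (apply 3% monthly interest)): balance=$2060.00 total_interest=$60.00
After 2 (month_end (apply 3% monthly interest)): balance=$2121.80 total_interest=$121.80
After 3 (deposit($50)): balance=$2171.80 total_interest=$121.80
After 4 (deposit($200)): balance=$2371.80 total_interest=$121.80
After 5 (month_end (apply 3% monthly interest)): balance=$2442.95 total_interest=$192.95
After 6 (month_end (apply 3% monthly interest)): balance=$2516.23 total_interest=$266.23
After 7 (deposit($50)): balance=$2566.23 total_interest=$266.23
After 8 (deposit($500)): balance=$3066.23 total_interest=$266.23
After 9 (year_end (apply 12% annual interest)): balance=$3434.17 total_interest=$634.17
After 10 (month_end (apply 3% monthly interest)): balance=$3537.19 total_interest=$737.19
After 11 (month_end (apply 3% monthly interest)): balance=$3643.30 total_interest=$843.30
After 12 (year_end (apply 12% annual interest)): balance=$4080.49 total_interest=$1280.49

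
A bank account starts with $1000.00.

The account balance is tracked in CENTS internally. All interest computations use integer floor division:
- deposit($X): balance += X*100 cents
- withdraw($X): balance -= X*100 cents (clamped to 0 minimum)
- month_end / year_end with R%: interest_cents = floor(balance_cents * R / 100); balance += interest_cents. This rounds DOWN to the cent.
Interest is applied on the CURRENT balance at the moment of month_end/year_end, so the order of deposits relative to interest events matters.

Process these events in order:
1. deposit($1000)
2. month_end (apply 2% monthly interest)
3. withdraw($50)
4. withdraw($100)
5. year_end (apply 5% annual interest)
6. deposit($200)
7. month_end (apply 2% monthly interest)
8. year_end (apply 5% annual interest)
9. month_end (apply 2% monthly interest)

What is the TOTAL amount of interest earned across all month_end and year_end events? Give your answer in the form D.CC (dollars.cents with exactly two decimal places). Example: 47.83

After 1 (deposit($1000)): balance=$2000.00 total_interest=$0.00
After 2 (month_end (apply 2% monthly interest)): balance=$2040.00 total_interest=$40.00
After 3 (withdraw($50)): balance=$1990.00 total_interest=$40.00
After 4 (withdraw($100)): balance=$1890.00 total_interest=$40.00
After 5 (year_end (apply 5% annual interest)): balance=$1984.50 total_interest=$134.50
After 6 (deposit($200)): balance=$2184.50 total_interest=$134.50
After 7 (month_end (apply 2% monthly interest)): balance=$2228.19 total_interest=$178.19
After 8 (year_end (apply 5% annual interest)): balance=$2339.59 total_interest=$289.59
After 9 (month_end (apply 2% monthly interest)): balance=$2386.38 total_interest=$336.38

Answer: 336.38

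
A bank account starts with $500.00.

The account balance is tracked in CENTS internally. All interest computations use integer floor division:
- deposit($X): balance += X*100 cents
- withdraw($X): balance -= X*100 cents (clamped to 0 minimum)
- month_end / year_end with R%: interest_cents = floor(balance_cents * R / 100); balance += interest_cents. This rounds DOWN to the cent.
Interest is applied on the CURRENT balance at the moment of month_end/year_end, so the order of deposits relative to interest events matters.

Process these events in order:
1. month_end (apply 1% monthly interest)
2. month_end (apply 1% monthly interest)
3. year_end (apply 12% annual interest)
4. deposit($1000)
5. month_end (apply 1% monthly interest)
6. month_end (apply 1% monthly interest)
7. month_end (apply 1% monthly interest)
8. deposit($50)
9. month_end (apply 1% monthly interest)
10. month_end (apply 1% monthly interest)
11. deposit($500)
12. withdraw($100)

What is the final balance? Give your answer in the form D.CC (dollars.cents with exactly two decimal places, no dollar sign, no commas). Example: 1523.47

After 1 (month_end (apply 1% monthly interest)): balance=$505.00 total_interest=$5.00
After 2 (month_end (apply 1% monthly interest)): balance=$510.05 total_interest=$10.05
After 3 (year_end (apply 12% annual interest)): balance=$571.25 total_interest=$71.25
After 4 (deposit($1000)): balance=$1571.25 total_interest=$71.25
After 5 (month_end (apply 1% monthly interest)): balance=$1586.96 total_interest=$86.96
After 6 (month_end (apply 1% monthly interest)): balance=$1602.82 total_interest=$102.82
After 7 (month_end (apply 1% monthly interest)): balance=$1618.84 total_interest=$118.84
After 8 (deposit($50)): balance=$1668.84 total_interest=$118.84
After 9 (month_end (apply 1% monthly interest)): balance=$1685.52 total_interest=$135.52
After 10 (month_end (apply 1% monthly interest)): balance=$1702.37 total_interest=$152.37
After 11 (deposit($500)): balance=$2202.37 total_interest=$152.37
After 12 (withdraw($100)): balance=$2102.37 total_interest=$152.37

Answer: 2102.37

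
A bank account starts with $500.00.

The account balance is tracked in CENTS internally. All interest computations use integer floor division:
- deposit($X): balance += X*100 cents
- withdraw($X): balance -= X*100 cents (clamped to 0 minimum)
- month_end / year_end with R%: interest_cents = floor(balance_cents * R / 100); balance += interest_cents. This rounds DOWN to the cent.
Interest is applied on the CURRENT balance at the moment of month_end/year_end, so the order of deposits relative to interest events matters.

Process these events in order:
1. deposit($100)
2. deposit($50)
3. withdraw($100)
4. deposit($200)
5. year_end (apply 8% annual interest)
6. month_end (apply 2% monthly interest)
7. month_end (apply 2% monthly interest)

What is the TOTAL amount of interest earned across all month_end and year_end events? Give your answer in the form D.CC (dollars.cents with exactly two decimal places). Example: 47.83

Answer: 92.72

Derivation:
After 1 (deposit($100)): balance=$600.00 total_interest=$0.00
After 2 (deposit($50)): balance=$650.00 total_interest=$0.00
After 3 (withdraw($100)): balance=$550.00 total_interest=$0.00
After 4 (deposit($200)): balance=$750.00 total_interest=$0.00
After 5 (year_end (apply 8% annual interest)): balance=$810.00 total_interest=$60.00
After 6 (month_end (apply 2% monthly interest)): balance=$826.20 total_interest=$76.20
After 7 (month_end (apply 2% monthly interest)): balance=$842.72 total_interest=$92.72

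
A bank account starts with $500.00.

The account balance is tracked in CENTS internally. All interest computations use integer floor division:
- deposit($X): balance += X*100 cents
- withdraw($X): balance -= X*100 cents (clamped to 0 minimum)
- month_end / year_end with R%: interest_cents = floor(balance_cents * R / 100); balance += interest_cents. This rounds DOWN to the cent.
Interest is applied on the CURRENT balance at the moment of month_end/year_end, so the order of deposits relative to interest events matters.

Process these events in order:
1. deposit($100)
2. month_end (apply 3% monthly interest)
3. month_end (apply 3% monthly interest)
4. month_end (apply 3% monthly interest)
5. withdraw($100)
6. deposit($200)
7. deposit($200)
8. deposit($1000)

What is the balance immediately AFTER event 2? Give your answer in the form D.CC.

After 1 (deposit($100)): balance=$600.00 total_interest=$0.00
After 2 (month_end (apply 3% monthly interest)): balance=$618.00 total_interest=$18.00

Answer: 618.00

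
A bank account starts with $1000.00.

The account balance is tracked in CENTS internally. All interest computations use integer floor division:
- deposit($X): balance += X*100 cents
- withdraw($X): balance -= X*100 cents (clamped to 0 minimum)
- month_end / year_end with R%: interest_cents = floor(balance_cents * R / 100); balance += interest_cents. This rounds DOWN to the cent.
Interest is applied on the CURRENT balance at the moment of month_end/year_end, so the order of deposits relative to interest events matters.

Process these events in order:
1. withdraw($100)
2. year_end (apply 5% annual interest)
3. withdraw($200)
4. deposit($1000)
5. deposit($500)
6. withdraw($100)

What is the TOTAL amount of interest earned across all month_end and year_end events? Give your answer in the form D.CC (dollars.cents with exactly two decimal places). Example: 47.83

After 1 (withdraw($100)): balance=$900.00 total_interest=$0.00
After 2 (year_end (apply 5% annual interest)): balance=$945.00 total_interest=$45.00
After 3 (withdraw($200)): balance=$745.00 total_interest=$45.00
After 4 (deposit($1000)): balance=$1745.00 total_interest=$45.00
After 5 (deposit($500)): balance=$2245.00 total_interest=$45.00
After 6 (withdraw($100)): balance=$2145.00 total_interest=$45.00

Answer: 45.00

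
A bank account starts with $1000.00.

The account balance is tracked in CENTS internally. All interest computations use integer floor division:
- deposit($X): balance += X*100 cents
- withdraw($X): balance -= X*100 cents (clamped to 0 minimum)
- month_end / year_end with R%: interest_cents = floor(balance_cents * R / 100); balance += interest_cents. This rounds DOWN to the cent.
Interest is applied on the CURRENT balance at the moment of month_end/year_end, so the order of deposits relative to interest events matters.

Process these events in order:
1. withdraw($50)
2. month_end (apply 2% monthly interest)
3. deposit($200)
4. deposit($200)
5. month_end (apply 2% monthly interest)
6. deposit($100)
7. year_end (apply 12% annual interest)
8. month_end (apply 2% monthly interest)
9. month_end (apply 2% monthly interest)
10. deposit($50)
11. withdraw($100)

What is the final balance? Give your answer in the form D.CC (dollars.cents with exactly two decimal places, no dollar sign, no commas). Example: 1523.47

After 1 (withdraw($50)): balance=$950.00 total_interest=$0.00
After 2 (month_end (apply 2% monthly interest)): balance=$969.00 total_interest=$19.00
After 3 (deposit($200)): balance=$1169.00 total_interest=$19.00
After 4 (deposit($200)): balance=$1369.00 total_interest=$19.00
After 5 (month_end (apply 2% monthly interest)): balance=$1396.38 total_interest=$46.38
After 6 (deposit($100)): balance=$1496.38 total_interest=$46.38
After 7 (year_end (apply 12% annual interest)): balance=$1675.94 total_interest=$225.94
After 8 (month_end (apply 2% monthly interest)): balance=$1709.45 total_interest=$259.45
After 9 (month_end (apply 2% monthly interest)): balance=$1743.63 total_interest=$293.63
After 10 (deposit($50)): balance=$1793.63 total_interest=$293.63
After 11 (withdraw($100)): balance=$1693.63 total_interest=$293.63

Answer: 1693.63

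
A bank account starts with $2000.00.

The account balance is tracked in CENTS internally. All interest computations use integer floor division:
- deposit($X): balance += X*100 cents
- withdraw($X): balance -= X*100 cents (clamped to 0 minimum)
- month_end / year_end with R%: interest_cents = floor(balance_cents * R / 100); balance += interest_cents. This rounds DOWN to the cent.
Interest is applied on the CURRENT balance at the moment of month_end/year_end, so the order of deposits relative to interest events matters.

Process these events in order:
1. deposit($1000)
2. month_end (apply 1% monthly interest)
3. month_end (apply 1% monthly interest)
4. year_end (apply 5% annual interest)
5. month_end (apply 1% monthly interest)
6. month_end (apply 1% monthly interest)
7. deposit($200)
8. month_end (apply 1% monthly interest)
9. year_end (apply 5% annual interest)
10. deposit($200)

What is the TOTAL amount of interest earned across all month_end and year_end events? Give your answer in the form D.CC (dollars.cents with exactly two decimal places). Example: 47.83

After 1 (deposit($1000)): balance=$3000.00 total_interest=$0.00
After 2 (month_end (apply 1% monthly interest)): balance=$3030.00 total_interest=$30.00
After 3 (month_end (apply 1% monthly interest)): balance=$3060.30 total_interest=$60.30
After 4 (year_end (apply 5% annual interest)): balance=$3213.31 total_interest=$213.31
After 5 (month_end (apply 1% monthly interest)): balance=$3245.44 total_interest=$245.44
After 6 (month_end (apply 1% monthly interest)): balance=$3277.89 total_interest=$277.89
After 7 (deposit($200)): balance=$3477.89 total_interest=$277.89
After 8 (month_end (apply 1% monthly interest)): balance=$3512.66 total_interest=$312.66
After 9 (year_end (apply 5% annual interest)): balance=$3688.29 total_interest=$488.29
After 10 (deposit($200)): balance=$3888.29 total_interest=$488.29

Answer: 488.29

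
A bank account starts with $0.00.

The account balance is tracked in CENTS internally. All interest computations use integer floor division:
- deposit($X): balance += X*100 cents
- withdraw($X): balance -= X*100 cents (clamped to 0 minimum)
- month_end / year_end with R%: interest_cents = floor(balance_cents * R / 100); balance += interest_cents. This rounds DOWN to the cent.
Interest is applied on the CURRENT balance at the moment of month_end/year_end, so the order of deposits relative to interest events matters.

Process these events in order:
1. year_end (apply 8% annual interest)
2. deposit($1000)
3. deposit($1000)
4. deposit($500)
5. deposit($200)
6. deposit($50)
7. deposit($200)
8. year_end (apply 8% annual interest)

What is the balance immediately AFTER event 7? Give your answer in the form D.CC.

Answer: 2950.00

Derivation:
After 1 (year_end (apply 8% annual interest)): balance=$0.00 total_interest=$0.00
After 2 (deposit($1000)): balance=$1000.00 total_interest=$0.00
After 3 (deposit($1000)): balance=$2000.00 total_interest=$0.00
After 4 (deposit($500)): balance=$2500.00 total_interest=$0.00
After 5 (deposit($200)): balance=$2700.00 total_interest=$0.00
After 6 (deposit($50)): balance=$2750.00 total_interest=$0.00
After 7 (deposit($200)): balance=$2950.00 total_interest=$0.00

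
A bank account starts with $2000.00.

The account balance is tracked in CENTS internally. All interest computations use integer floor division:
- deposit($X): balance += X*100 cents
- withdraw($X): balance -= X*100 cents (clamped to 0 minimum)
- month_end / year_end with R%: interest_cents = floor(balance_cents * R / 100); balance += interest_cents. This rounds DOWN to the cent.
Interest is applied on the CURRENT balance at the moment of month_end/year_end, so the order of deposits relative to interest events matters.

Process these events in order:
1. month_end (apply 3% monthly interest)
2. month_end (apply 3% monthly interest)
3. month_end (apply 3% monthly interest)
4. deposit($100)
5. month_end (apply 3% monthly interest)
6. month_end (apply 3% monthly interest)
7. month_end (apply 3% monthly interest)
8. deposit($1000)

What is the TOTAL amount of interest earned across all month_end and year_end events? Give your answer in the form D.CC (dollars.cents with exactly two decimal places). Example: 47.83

After 1 (month_end (apply 3% monthly interest)): balance=$2060.00 total_interest=$60.00
After 2 (month_end (apply 3% monthly interest)): balance=$2121.80 total_interest=$121.80
After 3 (month_end (apply 3% monthly interest)): balance=$2185.45 total_interest=$185.45
After 4 (deposit($100)): balance=$2285.45 total_interest=$185.45
After 5 (month_end (apply 3% monthly interest)): balance=$2354.01 total_interest=$254.01
After 6 (month_end (apply 3% monthly interest)): balance=$2424.63 total_interest=$324.63
After 7 (month_end (apply 3% monthly interest)): balance=$2497.36 total_interest=$397.36
After 8 (deposit($1000)): balance=$3497.36 total_interest=$397.36

Answer: 397.36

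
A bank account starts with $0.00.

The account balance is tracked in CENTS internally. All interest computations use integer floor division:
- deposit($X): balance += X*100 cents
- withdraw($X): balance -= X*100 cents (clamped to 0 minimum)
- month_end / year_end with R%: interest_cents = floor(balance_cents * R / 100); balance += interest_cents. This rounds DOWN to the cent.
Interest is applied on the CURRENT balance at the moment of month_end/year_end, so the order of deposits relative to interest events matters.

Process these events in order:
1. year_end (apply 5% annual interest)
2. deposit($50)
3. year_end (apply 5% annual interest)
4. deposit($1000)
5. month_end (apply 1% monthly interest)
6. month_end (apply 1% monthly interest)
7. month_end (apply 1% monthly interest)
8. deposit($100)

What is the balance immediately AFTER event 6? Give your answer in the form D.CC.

After 1 (year_end (apply 5% annual interest)): balance=$0.00 total_interest=$0.00
After 2 (deposit($50)): balance=$50.00 total_interest=$0.00
After 3 (year_end (apply 5% annual interest)): balance=$52.50 total_interest=$2.50
After 4 (deposit($1000)): balance=$1052.50 total_interest=$2.50
After 5 (month_end (apply 1% monthly interest)): balance=$1063.02 total_interest=$13.02
After 6 (month_end (apply 1% monthly interest)): balance=$1073.65 total_interest=$23.65

Answer: 1073.65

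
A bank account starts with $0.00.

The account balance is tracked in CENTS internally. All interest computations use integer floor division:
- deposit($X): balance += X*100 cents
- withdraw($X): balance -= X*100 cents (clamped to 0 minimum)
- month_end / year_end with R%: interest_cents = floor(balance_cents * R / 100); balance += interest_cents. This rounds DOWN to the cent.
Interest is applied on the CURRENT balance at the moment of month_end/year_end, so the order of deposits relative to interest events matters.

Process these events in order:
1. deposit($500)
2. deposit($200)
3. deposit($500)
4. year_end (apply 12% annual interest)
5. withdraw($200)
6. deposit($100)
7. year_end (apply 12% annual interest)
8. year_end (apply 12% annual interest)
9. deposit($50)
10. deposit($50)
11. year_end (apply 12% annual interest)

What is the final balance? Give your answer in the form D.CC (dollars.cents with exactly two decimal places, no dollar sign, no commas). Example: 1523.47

Answer: 1859.72

Derivation:
After 1 (deposit($500)): balance=$500.00 total_interest=$0.00
After 2 (deposit($200)): balance=$700.00 total_interest=$0.00
After 3 (deposit($500)): balance=$1200.00 total_interest=$0.00
After 4 (year_end (apply 12% annual interest)): balance=$1344.00 total_interest=$144.00
After 5 (withdraw($200)): balance=$1144.00 total_interest=$144.00
After 6 (deposit($100)): balance=$1244.00 total_interest=$144.00
After 7 (year_end (apply 12% annual interest)): balance=$1393.28 total_interest=$293.28
After 8 (year_end (apply 12% annual interest)): balance=$1560.47 total_interest=$460.47
After 9 (deposit($50)): balance=$1610.47 total_interest=$460.47
After 10 (deposit($50)): balance=$1660.47 total_interest=$460.47
After 11 (year_end (apply 12% annual interest)): balance=$1859.72 total_interest=$659.72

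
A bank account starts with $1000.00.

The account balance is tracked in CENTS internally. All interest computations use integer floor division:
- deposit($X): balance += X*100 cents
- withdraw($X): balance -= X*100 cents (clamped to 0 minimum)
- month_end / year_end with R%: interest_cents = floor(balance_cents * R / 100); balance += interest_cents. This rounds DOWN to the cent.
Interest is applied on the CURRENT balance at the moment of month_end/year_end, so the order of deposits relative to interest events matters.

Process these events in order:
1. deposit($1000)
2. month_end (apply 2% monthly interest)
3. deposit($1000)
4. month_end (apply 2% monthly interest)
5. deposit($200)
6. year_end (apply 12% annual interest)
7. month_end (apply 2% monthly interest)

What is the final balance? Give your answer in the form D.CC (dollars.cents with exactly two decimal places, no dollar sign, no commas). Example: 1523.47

After 1 (deposit($1000)): balance=$2000.00 total_interest=$0.00
After 2 (month_end (apply 2% monthly interest)): balance=$2040.00 total_interest=$40.00
After 3 (deposit($1000)): balance=$3040.00 total_interest=$40.00
After 4 (month_end (apply 2% monthly interest)): balance=$3100.80 total_interest=$100.80
After 5 (deposit($200)): balance=$3300.80 total_interest=$100.80
After 6 (year_end (apply 12% annual interest)): balance=$3696.89 total_interest=$496.89
After 7 (month_end (apply 2% monthly interest)): balance=$3770.82 total_interest=$570.82

Answer: 3770.82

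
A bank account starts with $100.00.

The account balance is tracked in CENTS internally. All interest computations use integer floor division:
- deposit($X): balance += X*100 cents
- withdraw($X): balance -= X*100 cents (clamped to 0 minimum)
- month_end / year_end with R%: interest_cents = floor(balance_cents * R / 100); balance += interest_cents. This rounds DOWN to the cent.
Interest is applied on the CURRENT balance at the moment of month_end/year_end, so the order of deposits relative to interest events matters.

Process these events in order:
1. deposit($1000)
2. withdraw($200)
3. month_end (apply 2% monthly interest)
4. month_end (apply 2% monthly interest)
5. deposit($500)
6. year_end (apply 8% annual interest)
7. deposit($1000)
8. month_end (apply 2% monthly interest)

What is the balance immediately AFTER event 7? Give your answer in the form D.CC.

After 1 (deposit($1000)): balance=$1100.00 total_interest=$0.00
After 2 (withdraw($200)): balance=$900.00 total_interest=$0.00
After 3 (month_end (apply 2% monthly interest)): balance=$918.00 total_interest=$18.00
After 4 (month_end (apply 2% monthly interest)): balance=$936.36 total_interest=$36.36
After 5 (deposit($500)): balance=$1436.36 total_interest=$36.36
After 6 (year_end (apply 8% annual interest)): balance=$1551.26 total_interest=$151.26
After 7 (deposit($1000)): balance=$2551.26 total_interest=$151.26

Answer: 2551.26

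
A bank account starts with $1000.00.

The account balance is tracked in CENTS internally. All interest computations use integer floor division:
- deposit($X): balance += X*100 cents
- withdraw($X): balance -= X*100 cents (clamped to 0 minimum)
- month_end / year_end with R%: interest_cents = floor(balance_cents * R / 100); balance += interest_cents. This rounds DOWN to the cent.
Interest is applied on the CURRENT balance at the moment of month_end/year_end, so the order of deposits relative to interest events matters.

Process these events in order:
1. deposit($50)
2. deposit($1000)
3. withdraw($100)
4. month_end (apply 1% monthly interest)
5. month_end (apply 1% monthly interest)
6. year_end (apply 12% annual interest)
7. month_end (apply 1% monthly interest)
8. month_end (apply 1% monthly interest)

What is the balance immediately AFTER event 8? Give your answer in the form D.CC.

Answer: 2272.66

Derivation:
After 1 (deposit($50)): balance=$1050.00 total_interest=$0.00
After 2 (deposit($1000)): balance=$2050.00 total_interest=$0.00
After 3 (withdraw($100)): balance=$1950.00 total_interest=$0.00
After 4 (month_end (apply 1% monthly interest)): balance=$1969.50 total_interest=$19.50
After 5 (month_end (apply 1% monthly interest)): balance=$1989.19 total_interest=$39.19
After 6 (year_end (apply 12% annual interest)): balance=$2227.89 total_interest=$277.89
After 7 (month_end (apply 1% monthly interest)): balance=$2250.16 total_interest=$300.16
After 8 (month_end (apply 1% monthly interest)): balance=$2272.66 total_interest=$322.66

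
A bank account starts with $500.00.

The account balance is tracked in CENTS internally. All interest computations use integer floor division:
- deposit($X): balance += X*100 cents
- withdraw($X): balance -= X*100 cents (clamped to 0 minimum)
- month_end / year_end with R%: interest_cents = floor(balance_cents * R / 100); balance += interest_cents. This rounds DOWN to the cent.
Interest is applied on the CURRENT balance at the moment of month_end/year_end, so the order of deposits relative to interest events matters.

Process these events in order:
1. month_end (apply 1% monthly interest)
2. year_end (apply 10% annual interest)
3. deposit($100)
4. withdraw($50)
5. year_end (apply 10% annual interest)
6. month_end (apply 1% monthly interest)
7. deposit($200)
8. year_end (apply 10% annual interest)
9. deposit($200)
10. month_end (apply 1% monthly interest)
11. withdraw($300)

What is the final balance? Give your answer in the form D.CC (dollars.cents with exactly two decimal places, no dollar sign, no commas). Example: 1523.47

After 1 (month_end (apply 1% monthly interest)): balance=$505.00 total_interest=$5.00
After 2 (year_end (apply 10% annual interest)): balance=$555.50 total_interest=$55.50
After 3 (deposit($100)): balance=$655.50 total_interest=$55.50
After 4 (withdraw($50)): balance=$605.50 total_interest=$55.50
After 5 (year_end (apply 10% annual interest)): balance=$666.05 total_interest=$116.05
After 6 (month_end (apply 1% monthly interest)): balance=$672.71 total_interest=$122.71
After 7 (deposit($200)): balance=$872.71 total_interest=$122.71
After 8 (year_end (apply 10% annual interest)): balance=$959.98 total_interest=$209.98
After 9 (deposit($200)): balance=$1159.98 total_interest=$209.98
After 10 (month_end (apply 1% monthly interest)): balance=$1171.57 total_interest=$221.57
After 11 (withdraw($300)): balance=$871.57 total_interest=$221.57

Answer: 871.57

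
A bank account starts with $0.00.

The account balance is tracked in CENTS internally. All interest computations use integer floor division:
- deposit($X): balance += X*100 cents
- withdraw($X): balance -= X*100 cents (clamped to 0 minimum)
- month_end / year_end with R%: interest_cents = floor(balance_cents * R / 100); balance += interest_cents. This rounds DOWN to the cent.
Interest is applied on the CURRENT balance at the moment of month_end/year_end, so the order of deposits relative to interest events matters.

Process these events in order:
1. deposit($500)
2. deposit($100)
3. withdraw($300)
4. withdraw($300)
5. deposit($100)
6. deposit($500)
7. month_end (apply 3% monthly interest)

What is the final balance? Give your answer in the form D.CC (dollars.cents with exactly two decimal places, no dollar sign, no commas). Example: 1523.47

After 1 (deposit($500)): balance=$500.00 total_interest=$0.00
After 2 (deposit($100)): balance=$600.00 total_interest=$0.00
After 3 (withdraw($300)): balance=$300.00 total_interest=$0.00
After 4 (withdraw($300)): balance=$0.00 total_interest=$0.00
After 5 (deposit($100)): balance=$100.00 total_interest=$0.00
After 6 (deposit($500)): balance=$600.00 total_interest=$0.00
After 7 (month_end (apply 3% monthly interest)): balance=$618.00 total_interest=$18.00

Answer: 618.00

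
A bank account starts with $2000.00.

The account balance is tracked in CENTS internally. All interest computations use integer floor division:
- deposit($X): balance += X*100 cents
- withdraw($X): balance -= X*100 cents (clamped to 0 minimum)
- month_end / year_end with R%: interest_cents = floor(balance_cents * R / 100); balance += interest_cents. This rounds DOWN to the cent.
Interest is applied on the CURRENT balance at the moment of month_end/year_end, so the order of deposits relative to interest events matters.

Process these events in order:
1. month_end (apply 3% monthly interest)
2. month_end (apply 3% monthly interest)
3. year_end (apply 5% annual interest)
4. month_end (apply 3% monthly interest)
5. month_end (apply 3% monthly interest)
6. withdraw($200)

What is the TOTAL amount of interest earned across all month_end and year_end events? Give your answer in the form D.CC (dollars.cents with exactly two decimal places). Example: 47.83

After 1 (month_end (apply 3% monthly interest)): balance=$2060.00 total_interest=$60.00
After 2 (month_end (apply 3% monthly interest)): balance=$2121.80 total_interest=$121.80
After 3 (year_end (apply 5% annual interest)): balance=$2227.89 total_interest=$227.89
After 4 (month_end (apply 3% monthly interest)): balance=$2294.72 total_interest=$294.72
After 5 (month_end (apply 3% monthly interest)): balance=$2363.56 total_interest=$363.56
After 6 (withdraw($200)): balance=$2163.56 total_interest=$363.56

Answer: 363.56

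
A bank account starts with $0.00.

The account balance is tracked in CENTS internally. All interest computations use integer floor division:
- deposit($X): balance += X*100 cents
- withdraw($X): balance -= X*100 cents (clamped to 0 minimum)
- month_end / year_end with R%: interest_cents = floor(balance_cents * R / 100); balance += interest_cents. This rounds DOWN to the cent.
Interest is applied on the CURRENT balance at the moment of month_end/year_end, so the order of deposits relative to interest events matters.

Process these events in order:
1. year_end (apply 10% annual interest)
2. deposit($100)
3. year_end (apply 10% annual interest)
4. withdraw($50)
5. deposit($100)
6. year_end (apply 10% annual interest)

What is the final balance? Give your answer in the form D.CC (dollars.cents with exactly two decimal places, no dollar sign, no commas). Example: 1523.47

After 1 (year_end (apply 10% annual interest)): balance=$0.00 total_interest=$0.00
After 2 (deposit($100)): balance=$100.00 total_interest=$0.00
After 3 (year_end (apply 10% annual interest)): balance=$110.00 total_interest=$10.00
After 4 (withdraw($50)): balance=$60.00 total_interest=$10.00
After 5 (deposit($100)): balance=$160.00 total_interest=$10.00
After 6 (year_end (apply 10% annual interest)): balance=$176.00 total_interest=$26.00

Answer: 176.00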